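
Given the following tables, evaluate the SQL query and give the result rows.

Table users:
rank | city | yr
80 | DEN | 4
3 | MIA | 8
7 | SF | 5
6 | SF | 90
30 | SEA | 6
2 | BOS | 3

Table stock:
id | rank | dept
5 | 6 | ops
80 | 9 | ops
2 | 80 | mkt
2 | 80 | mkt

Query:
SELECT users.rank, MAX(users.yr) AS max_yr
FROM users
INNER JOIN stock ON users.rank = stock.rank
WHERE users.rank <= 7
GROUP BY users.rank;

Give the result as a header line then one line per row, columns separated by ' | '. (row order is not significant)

== RESULT ==
users.rank | max_yr
6 | 90

Derivation:
After JOIN stock (3 rows):
users.rank | users.city | users.yr | stock.id | stock.rank | stock.dept
80 | DEN | 4 | 2 | 80 | mkt
80 | DEN | 4 | 2 | 80 | mkt
6 | SF | 90 | 5 | 6 | ops
After WHERE (1 rows):
users.rank | users.city | users.yr | stock.id | stock.rank | stock.dept
6 | SF | 90 | 5 | 6 | ops
After GROUP BY (1 rows):
users.rank | max_yr
6 | 90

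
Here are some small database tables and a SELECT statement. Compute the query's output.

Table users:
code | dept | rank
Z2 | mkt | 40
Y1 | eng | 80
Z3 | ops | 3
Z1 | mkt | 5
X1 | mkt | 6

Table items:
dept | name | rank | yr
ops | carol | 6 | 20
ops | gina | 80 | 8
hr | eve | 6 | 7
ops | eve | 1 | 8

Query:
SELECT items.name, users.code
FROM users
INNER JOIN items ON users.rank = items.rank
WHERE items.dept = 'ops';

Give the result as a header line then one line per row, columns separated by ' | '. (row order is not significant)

After JOIN items (3 rows):
users.code | users.dept | users.rank | items.dept | items.name | items.rank | items.yr
Y1 | eng | 80 | ops | gina | 80 | 8
X1 | mkt | 6 | ops | carol | 6 | 20
X1 | mkt | 6 | hr | eve | 6 | 7
After WHERE (2 rows):
users.code | users.dept | users.rank | items.dept | items.name | items.rank | items.yr
Y1 | eng | 80 | ops | gina | 80 | 8
X1 | mkt | 6 | ops | carol | 6 | 20
After SELECT (2 rows):
items.name | users.code
gina | Y1
carol | X1

== RESULT ==
items.name | users.code
gina | Y1
carol | X1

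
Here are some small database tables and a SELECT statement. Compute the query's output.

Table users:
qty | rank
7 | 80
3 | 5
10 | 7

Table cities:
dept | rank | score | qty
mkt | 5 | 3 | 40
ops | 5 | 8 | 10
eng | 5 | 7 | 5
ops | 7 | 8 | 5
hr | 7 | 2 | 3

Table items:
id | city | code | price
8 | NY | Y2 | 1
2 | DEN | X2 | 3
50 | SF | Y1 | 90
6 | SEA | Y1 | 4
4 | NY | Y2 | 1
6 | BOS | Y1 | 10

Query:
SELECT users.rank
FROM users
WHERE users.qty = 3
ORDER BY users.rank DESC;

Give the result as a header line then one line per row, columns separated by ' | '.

After WHERE (1 rows):
users.qty | users.rank
3 | 5
After SELECT (1 rows):
users.rank
5
After ORDER BY (1 rows):
users.rank
5

== RESULT ==
users.rank
5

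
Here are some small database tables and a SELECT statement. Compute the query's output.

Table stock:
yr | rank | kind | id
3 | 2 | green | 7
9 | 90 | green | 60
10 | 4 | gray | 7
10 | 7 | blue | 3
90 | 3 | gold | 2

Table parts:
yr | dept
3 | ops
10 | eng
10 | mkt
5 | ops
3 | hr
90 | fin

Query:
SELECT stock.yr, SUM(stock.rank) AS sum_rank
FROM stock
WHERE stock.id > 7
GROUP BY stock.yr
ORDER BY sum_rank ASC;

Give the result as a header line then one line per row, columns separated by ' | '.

== RESULT ==
stock.yr | sum_rank
9 | 90

Derivation:
After WHERE (1 rows):
stock.yr | stock.rank | stock.kind | stock.id
9 | 90 | green | 60
After GROUP BY (1 rows):
stock.yr | sum_rank
9 | 90
After ORDER BY (1 rows):
stock.yr | sum_rank
9 | 90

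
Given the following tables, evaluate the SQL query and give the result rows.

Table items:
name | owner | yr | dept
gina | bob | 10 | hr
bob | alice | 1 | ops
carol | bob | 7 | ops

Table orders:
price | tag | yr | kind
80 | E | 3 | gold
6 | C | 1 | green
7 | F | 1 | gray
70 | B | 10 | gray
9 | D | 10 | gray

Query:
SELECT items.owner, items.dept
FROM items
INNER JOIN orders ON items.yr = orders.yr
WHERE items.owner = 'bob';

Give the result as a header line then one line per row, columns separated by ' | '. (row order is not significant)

After JOIN orders (4 rows):
items.name | items.owner | items.yr | items.dept | orders.price | orders.tag | orders.yr | orders.kind
gina | bob | 10 | hr | 70 | B | 10 | gray
gina | bob | 10 | hr | 9 | D | 10 | gray
bob | alice | 1 | ops | 6 | C | 1 | green
bob | alice | 1 | ops | 7 | F | 1 | gray
After WHERE (2 rows):
items.name | items.owner | items.yr | items.dept | orders.price | orders.tag | orders.yr | orders.kind
gina | bob | 10 | hr | 70 | B | 10 | gray
gina | bob | 10 | hr | 9 | D | 10 | gray
After SELECT (2 rows):
items.owner | items.dept
bob | hr
bob | hr

== RESULT ==
items.owner | items.dept
bob | hr
bob | hr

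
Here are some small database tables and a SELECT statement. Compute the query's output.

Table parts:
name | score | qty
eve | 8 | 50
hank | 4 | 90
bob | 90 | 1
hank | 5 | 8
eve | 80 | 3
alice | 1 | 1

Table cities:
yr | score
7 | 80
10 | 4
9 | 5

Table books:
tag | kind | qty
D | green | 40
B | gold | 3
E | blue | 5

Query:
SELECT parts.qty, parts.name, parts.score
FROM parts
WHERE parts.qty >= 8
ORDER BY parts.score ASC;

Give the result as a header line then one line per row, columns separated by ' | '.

After WHERE (3 rows):
parts.name | parts.score | parts.qty
eve | 8 | 50
hank | 4 | 90
hank | 5 | 8
After SELECT (3 rows):
parts.qty | parts.name | parts.score
50 | eve | 8
90 | hank | 4
8 | hank | 5
After ORDER BY (3 rows):
parts.qty | parts.name | parts.score
90 | hank | 4
8 | hank | 5
50 | eve | 8

== RESULT ==
parts.qty | parts.name | parts.score
90 | hank | 4
8 | hank | 5
50 | eve | 8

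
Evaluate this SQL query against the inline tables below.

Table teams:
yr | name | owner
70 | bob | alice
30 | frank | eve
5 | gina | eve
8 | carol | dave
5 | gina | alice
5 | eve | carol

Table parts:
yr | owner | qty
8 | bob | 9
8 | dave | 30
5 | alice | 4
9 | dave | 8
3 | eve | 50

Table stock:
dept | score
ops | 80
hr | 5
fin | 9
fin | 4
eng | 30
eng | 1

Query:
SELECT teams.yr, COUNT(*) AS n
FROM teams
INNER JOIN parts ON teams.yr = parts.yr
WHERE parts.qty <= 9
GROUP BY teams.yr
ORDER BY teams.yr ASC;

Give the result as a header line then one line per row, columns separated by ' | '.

After JOIN parts (5 rows):
teams.yr | teams.name | teams.owner | parts.yr | parts.owner | parts.qty
5 | gina | eve | 5 | alice | 4
8 | carol | dave | 8 | bob | 9
8 | carol | dave | 8 | dave | 30
5 | gina | alice | 5 | alice | 4
5 | eve | carol | 5 | alice | 4
After WHERE (4 rows):
teams.yr | teams.name | teams.owner | parts.yr | parts.owner | parts.qty
5 | gina | eve | 5 | alice | 4
8 | carol | dave | 8 | bob | 9
5 | gina | alice | 5 | alice | 4
5 | eve | carol | 5 | alice | 4
After GROUP BY (2 rows):
teams.yr | n
5 | 3
8 | 1
After ORDER BY (2 rows):
teams.yr | n
5 | 3
8 | 1

== RESULT ==
teams.yr | n
5 | 3
8 | 1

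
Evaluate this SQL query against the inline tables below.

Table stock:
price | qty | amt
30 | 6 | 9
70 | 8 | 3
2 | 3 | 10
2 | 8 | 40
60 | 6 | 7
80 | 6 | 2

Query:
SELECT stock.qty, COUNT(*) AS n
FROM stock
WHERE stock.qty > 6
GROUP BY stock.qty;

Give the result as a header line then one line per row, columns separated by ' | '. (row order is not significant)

After WHERE (2 rows):
stock.price | stock.qty | stock.amt
70 | 8 | 3
2 | 8 | 40
After GROUP BY (1 rows):
stock.qty | n
8 | 2

== RESULT ==
stock.qty | n
8 | 2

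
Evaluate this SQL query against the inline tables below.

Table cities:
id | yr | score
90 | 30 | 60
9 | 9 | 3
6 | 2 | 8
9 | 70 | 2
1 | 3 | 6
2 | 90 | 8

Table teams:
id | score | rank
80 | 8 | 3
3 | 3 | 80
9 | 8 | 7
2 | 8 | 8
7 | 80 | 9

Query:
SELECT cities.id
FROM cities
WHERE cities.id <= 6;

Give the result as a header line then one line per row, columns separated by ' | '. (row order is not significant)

== RESULT ==
cities.id
6
1
2

Derivation:
After WHERE (3 rows):
cities.id | cities.yr | cities.score
6 | 2 | 8
1 | 3 | 6
2 | 90 | 8
After SELECT (3 rows):
cities.id
6
1
2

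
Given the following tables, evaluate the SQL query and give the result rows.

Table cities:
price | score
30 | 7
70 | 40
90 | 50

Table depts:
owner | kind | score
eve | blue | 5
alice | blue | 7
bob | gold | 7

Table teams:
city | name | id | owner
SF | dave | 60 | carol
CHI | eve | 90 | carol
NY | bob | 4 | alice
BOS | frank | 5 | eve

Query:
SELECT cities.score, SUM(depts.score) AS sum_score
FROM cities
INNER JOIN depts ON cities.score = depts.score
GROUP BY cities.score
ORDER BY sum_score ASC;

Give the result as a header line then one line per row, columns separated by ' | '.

== RESULT ==
cities.score | sum_score
7 | 14

Derivation:
After JOIN depts (2 rows):
cities.price | cities.score | depts.owner | depts.kind | depts.score
30 | 7 | alice | blue | 7
30 | 7 | bob | gold | 7
After GROUP BY (1 rows):
cities.score | sum_score
7 | 14
After ORDER BY (1 rows):
cities.score | sum_score
7 | 14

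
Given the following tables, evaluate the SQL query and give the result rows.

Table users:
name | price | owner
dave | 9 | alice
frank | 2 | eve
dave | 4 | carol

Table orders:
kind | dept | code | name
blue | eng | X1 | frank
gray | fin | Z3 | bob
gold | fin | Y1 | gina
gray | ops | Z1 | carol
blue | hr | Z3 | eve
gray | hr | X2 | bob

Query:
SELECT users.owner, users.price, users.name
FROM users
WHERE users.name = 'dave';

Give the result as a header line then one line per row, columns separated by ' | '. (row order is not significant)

== RESULT ==
users.owner | users.price | users.name
alice | 9 | dave
carol | 4 | dave

Derivation:
After WHERE (2 rows):
users.name | users.price | users.owner
dave | 9 | alice
dave | 4 | carol
After SELECT (2 rows):
users.owner | users.price | users.name
alice | 9 | dave
carol | 4 | dave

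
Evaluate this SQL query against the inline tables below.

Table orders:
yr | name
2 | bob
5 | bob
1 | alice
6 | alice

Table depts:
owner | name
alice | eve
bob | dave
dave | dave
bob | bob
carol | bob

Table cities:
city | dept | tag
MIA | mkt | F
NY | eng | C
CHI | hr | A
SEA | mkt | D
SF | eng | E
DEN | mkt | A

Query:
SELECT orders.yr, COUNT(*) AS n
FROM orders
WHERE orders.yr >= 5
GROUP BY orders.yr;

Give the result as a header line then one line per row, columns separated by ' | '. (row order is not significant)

== RESULT ==
orders.yr | n
5 | 1
6 | 1

Derivation:
After WHERE (2 rows):
orders.yr | orders.name
5 | bob
6 | alice
After GROUP BY (2 rows):
orders.yr | n
5 | 1
6 | 1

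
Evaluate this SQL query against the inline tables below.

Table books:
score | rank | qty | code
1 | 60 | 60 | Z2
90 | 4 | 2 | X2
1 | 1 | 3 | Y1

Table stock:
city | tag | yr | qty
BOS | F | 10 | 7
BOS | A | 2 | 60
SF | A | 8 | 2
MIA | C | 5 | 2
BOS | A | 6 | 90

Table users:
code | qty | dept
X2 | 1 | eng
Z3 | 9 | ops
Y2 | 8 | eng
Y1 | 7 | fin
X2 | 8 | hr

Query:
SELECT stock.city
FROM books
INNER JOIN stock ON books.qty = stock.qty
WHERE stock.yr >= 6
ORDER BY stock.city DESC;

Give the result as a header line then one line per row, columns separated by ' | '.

== RESULT ==
stock.city
SF

Derivation:
After JOIN stock (3 rows):
books.score | books.rank | books.qty | books.code | stock.city | stock.tag | stock.yr | stock.qty
1 | 60 | 60 | Z2 | BOS | A | 2 | 60
90 | 4 | 2 | X2 | SF | A | 8 | 2
90 | 4 | 2 | X2 | MIA | C | 5 | 2
After WHERE (1 rows):
books.score | books.rank | books.qty | books.code | stock.city | stock.tag | stock.yr | stock.qty
90 | 4 | 2 | X2 | SF | A | 8 | 2
After SELECT (1 rows):
stock.city
SF
After ORDER BY (1 rows):
stock.city
SF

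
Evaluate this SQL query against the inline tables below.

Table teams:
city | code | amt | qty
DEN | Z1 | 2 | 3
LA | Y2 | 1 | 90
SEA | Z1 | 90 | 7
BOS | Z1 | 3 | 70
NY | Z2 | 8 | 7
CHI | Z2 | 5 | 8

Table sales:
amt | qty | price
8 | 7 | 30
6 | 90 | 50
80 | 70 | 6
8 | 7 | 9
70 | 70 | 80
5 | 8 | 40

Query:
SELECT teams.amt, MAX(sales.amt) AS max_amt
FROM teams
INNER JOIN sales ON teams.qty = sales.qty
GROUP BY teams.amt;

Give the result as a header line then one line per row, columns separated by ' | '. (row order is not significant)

== RESULT ==
teams.amt | max_amt
1 | 6
90 | 8
3 | 80
8 | 8
5 | 5

Derivation:
After JOIN sales (8 rows):
teams.city | teams.code | teams.amt | teams.qty | sales.amt | sales.qty | sales.price
LA | Y2 | 1 | 90 | 6 | 90 | 50
SEA | Z1 | 90 | 7 | 8 | 7 | 30
SEA | Z1 | 90 | 7 | 8 | 7 | 9
BOS | Z1 | 3 | 70 | 80 | 70 | 6
BOS | Z1 | 3 | 70 | 70 | 70 | 80
NY | Z2 | 8 | 7 | 8 | 7 | 30
NY | Z2 | 8 | 7 | 8 | 7 | 9
CHI | Z2 | 5 | 8 | 5 | 8 | 40
After GROUP BY (5 rows):
teams.amt | max_amt
1 | 6
90 | 8
3 | 80
8 | 8
5 | 5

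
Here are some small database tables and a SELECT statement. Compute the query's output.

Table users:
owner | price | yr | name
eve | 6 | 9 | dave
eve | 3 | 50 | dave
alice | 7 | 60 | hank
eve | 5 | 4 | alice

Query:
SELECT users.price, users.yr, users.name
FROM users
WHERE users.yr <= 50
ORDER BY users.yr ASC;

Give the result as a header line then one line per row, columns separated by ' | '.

After WHERE (3 rows):
users.owner | users.price | users.yr | users.name
eve | 6 | 9 | dave
eve | 3 | 50 | dave
eve | 5 | 4 | alice
After SELECT (3 rows):
users.price | users.yr | users.name
6 | 9 | dave
3 | 50 | dave
5 | 4 | alice
After ORDER BY (3 rows):
users.price | users.yr | users.name
5 | 4 | alice
6 | 9 | dave
3 | 50 | dave

== RESULT ==
users.price | users.yr | users.name
5 | 4 | alice
6 | 9 | dave
3 | 50 | dave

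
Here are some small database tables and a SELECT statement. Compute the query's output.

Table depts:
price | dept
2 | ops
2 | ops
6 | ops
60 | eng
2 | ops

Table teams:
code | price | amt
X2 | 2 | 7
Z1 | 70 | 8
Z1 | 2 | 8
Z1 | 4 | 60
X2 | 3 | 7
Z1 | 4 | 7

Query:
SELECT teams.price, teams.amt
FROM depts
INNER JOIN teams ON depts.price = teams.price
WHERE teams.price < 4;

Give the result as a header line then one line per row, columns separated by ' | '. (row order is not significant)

After JOIN teams (6 rows):
depts.price | depts.dept | teams.code | teams.price | teams.amt
2 | ops | X2 | 2 | 7
2 | ops | Z1 | 2 | 8
2 | ops | X2 | 2 | 7
2 | ops | Z1 | 2 | 8
2 | ops | X2 | 2 | 7
2 | ops | Z1 | 2 | 8
After WHERE (6 rows):
depts.price | depts.dept | teams.code | teams.price | teams.amt
2 | ops | X2 | 2 | 7
2 | ops | Z1 | 2 | 8
2 | ops | X2 | 2 | 7
2 | ops | Z1 | 2 | 8
2 | ops | X2 | 2 | 7
2 | ops | Z1 | 2 | 8
After SELECT (6 rows):
teams.price | teams.amt
2 | 7
2 | 8
2 | 7
2 | 8
2 | 7
2 | 8

== RESULT ==
teams.price | teams.amt
2 | 7
2 | 8
2 | 7
2 | 8
2 | 7
2 | 8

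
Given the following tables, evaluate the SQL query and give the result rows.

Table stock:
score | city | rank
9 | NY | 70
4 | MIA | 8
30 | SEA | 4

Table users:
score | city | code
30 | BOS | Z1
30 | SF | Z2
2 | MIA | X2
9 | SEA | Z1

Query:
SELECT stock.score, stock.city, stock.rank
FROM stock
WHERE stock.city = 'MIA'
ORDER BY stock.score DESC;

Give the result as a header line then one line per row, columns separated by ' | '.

After WHERE (1 rows):
stock.score | stock.city | stock.rank
4 | MIA | 8
After SELECT (1 rows):
stock.score | stock.city | stock.rank
4 | MIA | 8
After ORDER BY (1 rows):
stock.score | stock.city | stock.rank
4 | MIA | 8

== RESULT ==
stock.score | stock.city | stock.rank
4 | MIA | 8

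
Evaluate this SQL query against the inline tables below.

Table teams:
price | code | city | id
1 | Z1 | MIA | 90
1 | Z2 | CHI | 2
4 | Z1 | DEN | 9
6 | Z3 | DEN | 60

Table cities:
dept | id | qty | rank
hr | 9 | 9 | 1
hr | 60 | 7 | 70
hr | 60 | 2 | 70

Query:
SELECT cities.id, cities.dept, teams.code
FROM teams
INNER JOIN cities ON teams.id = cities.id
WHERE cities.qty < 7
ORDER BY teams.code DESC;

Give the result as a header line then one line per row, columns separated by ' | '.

After JOIN cities (3 rows):
teams.price | teams.code | teams.city | teams.id | cities.dept | cities.id | cities.qty | cities.rank
4 | Z1 | DEN | 9 | hr | 9 | 9 | 1
6 | Z3 | DEN | 60 | hr | 60 | 7 | 70
6 | Z3 | DEN | 60 | hr | 60 | 2 | 70
After WHERE (1 rows):
teams.price | teams.code | teams.city | teams.id | cities.dept | cities.id | cities.qty | cities.rank
6 | Z3 | DEN | 60 | hr | 60 | 2 | 70
After SELECT (1 rows):
cities.id | cities.dept | teams.code
60 | hr | Z3
After ORDER BY (1 rows):
cities.id | cities.dept | teams.code
60 | hr | Z3

== RESULT ==
cities.id | cities.dept | teams.code
60 | hr | Z3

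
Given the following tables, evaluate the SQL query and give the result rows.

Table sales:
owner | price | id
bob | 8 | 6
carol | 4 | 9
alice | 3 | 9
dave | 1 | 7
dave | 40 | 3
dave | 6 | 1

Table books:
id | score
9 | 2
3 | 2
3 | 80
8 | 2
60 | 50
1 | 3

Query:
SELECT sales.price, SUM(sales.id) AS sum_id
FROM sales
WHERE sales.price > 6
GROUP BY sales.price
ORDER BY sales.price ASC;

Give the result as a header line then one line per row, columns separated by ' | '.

== RESULT ==
sales.price | sum_id
8 | 6
40 | 3

Derivation:
After WHERE (2 rows):
sales.owner | sales.price | sales.id
bob | 8 | 6
dave | 40 | 3
After GROUP BY (2 rows):
sales.price | sum_id
8 | 6
40 | 3
After ORDER BY (2 rows):
sales.price | sum_id
8 | 6
40 | 3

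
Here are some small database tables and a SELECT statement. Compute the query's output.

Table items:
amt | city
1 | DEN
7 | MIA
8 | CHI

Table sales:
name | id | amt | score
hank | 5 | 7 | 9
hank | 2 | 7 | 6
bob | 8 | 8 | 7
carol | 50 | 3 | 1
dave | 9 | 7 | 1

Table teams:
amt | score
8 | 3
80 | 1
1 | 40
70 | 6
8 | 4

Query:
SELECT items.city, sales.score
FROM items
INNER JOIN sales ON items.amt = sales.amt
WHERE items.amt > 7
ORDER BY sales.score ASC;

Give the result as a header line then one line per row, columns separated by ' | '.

== RESULT ==
items.city | sales.score
CHI | 7

Derivation:
After JOIN sales (4 rows):
items.amt | items.city | sales.name | sales.id | sales.amt | sales.score
7 | MIA | hank | 5 | 7 | 9
7 | MIA | hank | 2 | 7 | 6
7 | MIA | dave | 9 | 7 | 1
8 | CHI | bob | 8 | 8 | 7
After WHERE (1 rows):
items.amt | items.city | sales.name | sales.id | sales.amt | sales.score
8 | CHI | bob | 8 | 8 | 7
After SELECT (1 rows):
items.city | sales.score
CHI | 7
After ORDER BY (1 rows):
items.city | sales.score
CHI | 7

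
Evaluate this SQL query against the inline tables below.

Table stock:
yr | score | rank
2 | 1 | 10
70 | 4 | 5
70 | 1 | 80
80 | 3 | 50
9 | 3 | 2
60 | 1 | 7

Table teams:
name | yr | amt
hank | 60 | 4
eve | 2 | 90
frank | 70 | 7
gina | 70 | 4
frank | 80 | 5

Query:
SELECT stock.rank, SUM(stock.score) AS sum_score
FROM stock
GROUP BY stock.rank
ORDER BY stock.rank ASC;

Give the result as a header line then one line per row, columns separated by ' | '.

== RESULT ==
stock.rank | sum_score
2 | 3
5 | 4
7 | 1
10 | 1
50 | 3
80 | 1

Derivation:
After GROUP BY (6 rows):
stock.rank | sum_score
10 | 1
5 | 4
80 | 1
50 | 3
2 | 3
7 | 1
After ORDER BY (6 rows):
stock.rank | sum_score
2 | 3
5 | 4
7 | 1
10 | 1
50 | 3
80 | 1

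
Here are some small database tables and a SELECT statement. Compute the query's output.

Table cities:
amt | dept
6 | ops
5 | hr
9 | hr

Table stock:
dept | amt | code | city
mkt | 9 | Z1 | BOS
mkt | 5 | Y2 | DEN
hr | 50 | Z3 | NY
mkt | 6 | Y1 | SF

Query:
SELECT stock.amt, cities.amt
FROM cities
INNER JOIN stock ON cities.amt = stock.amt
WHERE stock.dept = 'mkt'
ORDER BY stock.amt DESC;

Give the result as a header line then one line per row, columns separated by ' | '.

After JOIN stock (3 rows):
cities.amt | cities.dept | stock.dept | stock.amt | stock.code | stock.city
6 | ops | mkt | 6 | Y1 | SF
5 | hr | mkt | 5 | Y2 | DEN
9 | hr | mkt | 9 | Z1 | BOS
After WHERE (3 rows):
cities.amt | cities.dept | stock.dept | stock.amt | stock.code | stock.city
6 | ops | mkt | 6 | Y1 | SF
5 | hr | mkt | 5 | Y2 | DEN
9 | hr | mkt | 9 | Z1 | BOS
After SELECT (3 rows):
stock.amt | cities.amt
6 | 6
5 | 5
9 | 9
After ORDER BY (3 rows):
stock.amt | cities.amt
9 | 9
6 | 6
5 | 5

== RESULT ==
stock.amt | cities.amt
9 | 9
6 | 6
5 | 5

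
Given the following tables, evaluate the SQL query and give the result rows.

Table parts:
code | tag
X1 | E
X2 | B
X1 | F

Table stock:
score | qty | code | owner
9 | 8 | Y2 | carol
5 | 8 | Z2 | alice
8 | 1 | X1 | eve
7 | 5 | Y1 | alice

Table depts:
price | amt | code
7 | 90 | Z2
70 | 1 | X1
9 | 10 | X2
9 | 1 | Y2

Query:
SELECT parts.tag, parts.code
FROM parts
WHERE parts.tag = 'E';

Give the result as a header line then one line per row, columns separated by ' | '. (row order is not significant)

== RESULT ==
parts.tag | parts.code
E | X1

Derivation:
After WHERE (1 rows):
parts.code | parts.tag
X1 | E
After SELECT (1 rows):
parts.tag | parts.code
E | X1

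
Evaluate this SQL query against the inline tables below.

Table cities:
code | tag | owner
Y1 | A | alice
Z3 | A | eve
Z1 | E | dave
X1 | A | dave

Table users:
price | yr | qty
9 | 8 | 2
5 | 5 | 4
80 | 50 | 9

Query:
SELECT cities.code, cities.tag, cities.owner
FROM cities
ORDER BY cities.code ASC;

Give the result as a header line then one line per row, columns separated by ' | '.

After SELECT (4 rows):
cities.code | cities.tag | cities.owner
Y1 | A | alice
Z3 | A | eve
Z1 | E | dave
X1 | A | dave
After ORDER BY (4 rows):
cities.code | cities.tag | cities.owner
X1 | A | dave
Y1 | A | alice
Z1 | E | dave
Z3 | A | eve

== RESULT ==
cities.code | cities.tag | cities.owner
X1 | A | dave
Y1 | A | alice
Z1 | E | dave
Z3 | A | eve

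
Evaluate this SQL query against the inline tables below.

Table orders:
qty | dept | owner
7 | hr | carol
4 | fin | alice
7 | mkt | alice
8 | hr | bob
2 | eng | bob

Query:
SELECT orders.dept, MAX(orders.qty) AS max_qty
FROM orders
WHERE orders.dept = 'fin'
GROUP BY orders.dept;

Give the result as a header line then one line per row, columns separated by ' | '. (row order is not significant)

== RESULT ==
orders.dept | max_qty
fin | 4

Derivation:
After WHERE (1 rows):
orders.qty | orders.dept | orders.owner
4 | fin | alice
After GROUP BY (1 rows):
orders.dept | max_qty
fin | 4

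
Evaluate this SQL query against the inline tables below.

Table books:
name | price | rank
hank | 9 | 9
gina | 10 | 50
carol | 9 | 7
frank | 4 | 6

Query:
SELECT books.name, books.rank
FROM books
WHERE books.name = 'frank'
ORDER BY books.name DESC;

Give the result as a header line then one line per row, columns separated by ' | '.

After WHERE (1 rows):
books.name | books.price | books.rank
frank | 4 | 6
After SELECT (1 rows):
books.name | books.rank
frank | 6
After ORDER BY (1 rows):
books.name | books.rank
frank | 6

== RESULT ==
books.name | books.rank
frank | 6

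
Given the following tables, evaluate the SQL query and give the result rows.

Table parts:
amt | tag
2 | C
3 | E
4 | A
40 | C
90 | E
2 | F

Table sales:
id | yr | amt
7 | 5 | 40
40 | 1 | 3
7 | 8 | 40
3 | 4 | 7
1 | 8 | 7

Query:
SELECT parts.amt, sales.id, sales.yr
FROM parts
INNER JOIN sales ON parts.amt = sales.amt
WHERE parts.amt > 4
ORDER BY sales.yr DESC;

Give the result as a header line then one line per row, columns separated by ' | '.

After JOIN sales (3 rows):
parts.amt | parts.tag | sales.id | sales.yr | sales.amt
3 | E | 40 | 1 | 3
40 | C | 7 | 5 | 40
40 | C | 7 | 8 | 40
After WHERE (2 rows):
parts.amt | parts.tag | sales.id | sales.yr | sales.amt
40 | C | 7 | 5 | 40
40 | C | 7 | 8 | 40
After SELECT (2 rows):
parts.amt | sales.id | sales.yr
40 | 7 | 5
40 | 7 | 8
After ORDER BY (2 rows):
parts.amt | sales.id | sales.yr
40 | 7 | 8
40 | 7 | 5

== RESULT ==
parts.amt | sales.id | sales.yr
40 | 7 | 8
40 | 7 | 5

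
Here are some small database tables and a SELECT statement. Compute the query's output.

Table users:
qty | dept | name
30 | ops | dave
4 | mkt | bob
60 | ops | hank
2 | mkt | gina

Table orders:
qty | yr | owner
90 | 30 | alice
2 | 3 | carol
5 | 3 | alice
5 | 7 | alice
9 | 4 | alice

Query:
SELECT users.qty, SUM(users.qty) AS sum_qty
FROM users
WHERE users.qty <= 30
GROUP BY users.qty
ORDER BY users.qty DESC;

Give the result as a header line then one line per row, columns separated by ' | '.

== RESULT ==
users.qty | sum_qty
30 | 30
4 | 4
2 | 2

Derivation:
After WHERE (3 rows):
users.qty | users.dept | users.name
30 | ops | dave
4 | mkt | bob
2 | mkt | gina
After GROUP BY (3 rows):
users.qty | sum_qty
30 | 30
4 | 4
2 | 2
After ORDER BY (3 rows):
users.qty | sum_qty
30 | 30
4 | 4
2 | 2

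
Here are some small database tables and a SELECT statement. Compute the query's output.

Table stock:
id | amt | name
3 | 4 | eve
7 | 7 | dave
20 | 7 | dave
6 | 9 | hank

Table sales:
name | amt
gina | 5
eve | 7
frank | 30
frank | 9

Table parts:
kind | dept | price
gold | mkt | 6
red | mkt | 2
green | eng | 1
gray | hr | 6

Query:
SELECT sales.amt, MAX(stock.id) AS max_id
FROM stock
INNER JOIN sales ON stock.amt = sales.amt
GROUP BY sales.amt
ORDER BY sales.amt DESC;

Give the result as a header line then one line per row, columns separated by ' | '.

== RESULT ==
sales.amt | max_id
9 | 6
7 | 20

Derivation:
After JOIN sales (3 rows):
stock.id | stock.amt | stock.name | sales.name | sales.amt
7 | 7 | dave | eve | 7
20 | 7 | dave | eve | 7
6 | 9 | hank | frank | 9
After GROUP BY (2 rows):
sales.amt | max_id
7 | 20
9 | 6
After ORDER BY (2 rows):
sales.amt | max_id
9 | 6
7 | 20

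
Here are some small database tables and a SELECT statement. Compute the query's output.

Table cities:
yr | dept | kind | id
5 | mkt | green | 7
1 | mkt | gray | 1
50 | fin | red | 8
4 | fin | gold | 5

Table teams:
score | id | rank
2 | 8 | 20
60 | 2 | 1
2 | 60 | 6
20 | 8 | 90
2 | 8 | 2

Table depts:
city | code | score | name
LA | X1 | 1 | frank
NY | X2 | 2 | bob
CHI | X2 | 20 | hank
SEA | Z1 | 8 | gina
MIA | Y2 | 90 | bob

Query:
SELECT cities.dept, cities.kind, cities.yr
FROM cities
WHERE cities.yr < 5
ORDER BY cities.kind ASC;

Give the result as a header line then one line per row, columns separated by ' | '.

After WHERE (2 rows):
cities.yr | cities.dept | cities.kind | cities.id
1 | mkt | gray | 1
4 | fin | gold | 5
After SELECT (2 rows):
cities.dept | cities.kind | cities.yr
mkt | gray | 1
fin | gold | 4
After ORDER BY (2 rows):
cities.dept | cities.kind | cities.yr
fin | gold | 4
mkt | gray | 1

== RESULT ==
cities.dept | cities.kind | cities.yr
fin | gold | 4
mkt | gray | 1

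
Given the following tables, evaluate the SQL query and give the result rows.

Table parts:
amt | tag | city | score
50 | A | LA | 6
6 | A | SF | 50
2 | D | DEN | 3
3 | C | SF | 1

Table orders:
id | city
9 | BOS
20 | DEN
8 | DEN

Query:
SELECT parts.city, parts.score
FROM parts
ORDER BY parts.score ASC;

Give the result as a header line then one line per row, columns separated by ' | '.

After SELECT (4 rows):
parts.city | parts.score
LA | 6
SF | 50
DEN | 3
SF | 1
After ORDER BY (4 rows):
parts.city | parts.score
SF | 1
DEN | 3
LA | 6
SF | 50

== RESULT ==
parts.city | parts.score
SF | 1
DEN | 3
LA | 6
SF | 50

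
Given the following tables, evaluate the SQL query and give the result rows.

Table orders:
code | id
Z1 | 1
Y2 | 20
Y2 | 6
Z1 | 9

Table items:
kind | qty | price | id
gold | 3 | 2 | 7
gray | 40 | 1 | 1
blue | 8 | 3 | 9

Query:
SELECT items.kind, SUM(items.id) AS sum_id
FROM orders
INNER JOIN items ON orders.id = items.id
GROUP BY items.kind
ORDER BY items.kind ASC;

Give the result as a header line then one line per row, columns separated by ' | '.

== RESULT ==
items.kind | sum_id
blue | 9
gray | 1

Derivation:
After JOIN items (2 rows):
orders.code | orders.id | items.kind | items.qty | items.price | items.id
Z1 | 1 | gray | 40 | 1 | 1
Z1 | 9 | blue | 8 | 3 | 9
After GROUP BY (2 rows):
items.kind | sum_id
gray | 1
blue | 9
After ORDER BY (2 rows):
items.kind | sum_id
blue | 9
gray | 1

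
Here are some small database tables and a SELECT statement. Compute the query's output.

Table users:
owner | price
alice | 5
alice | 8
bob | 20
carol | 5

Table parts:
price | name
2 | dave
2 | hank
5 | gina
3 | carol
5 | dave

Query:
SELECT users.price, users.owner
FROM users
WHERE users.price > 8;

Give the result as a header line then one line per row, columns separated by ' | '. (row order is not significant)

== RESULT ==
users.price | users.owner
20 | bob

Derivation:
After WHERE (1 rows):
users.owner | users.price
bob | 20
After SELECT (1 rows):
users.price | users.owner
20 | bob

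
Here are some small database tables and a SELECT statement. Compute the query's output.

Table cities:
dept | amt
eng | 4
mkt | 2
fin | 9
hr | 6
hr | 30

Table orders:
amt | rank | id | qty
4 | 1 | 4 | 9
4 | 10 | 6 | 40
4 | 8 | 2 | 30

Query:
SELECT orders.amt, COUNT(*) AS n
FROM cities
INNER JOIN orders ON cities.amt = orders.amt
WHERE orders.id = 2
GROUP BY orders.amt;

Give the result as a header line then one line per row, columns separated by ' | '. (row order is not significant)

After JOIN orders (3 rows):
cities.dept | cities.amt | orders.amt | orders.rank | orders.id | orders.qty
eng | 4 | 4 | 1 | 4 | 9
eng | 4 | 4 | 10 | 6 | 40
eng | 4 | 4 | 8 | 2 | 30
After WHERE (1 rows):
cities.dept | cities.amt | orders.amt | orders.rank | orders.id | orders.qty
eng | 4 | 4 | 8 | 2 | 30
After GROUP BY (1 rows):
orders.amt | n
4 | 1

== RESULT ==
orders.amt | n
4 | 1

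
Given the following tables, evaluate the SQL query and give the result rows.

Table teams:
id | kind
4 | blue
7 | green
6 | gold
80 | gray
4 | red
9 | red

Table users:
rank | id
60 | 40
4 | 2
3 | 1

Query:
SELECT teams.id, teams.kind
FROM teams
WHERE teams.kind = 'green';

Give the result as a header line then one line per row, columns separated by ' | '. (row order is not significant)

== RESULT ==
teams.id | teams.kind
7 | green

Derivation:
After WHERE (1 rows):
teams.id | teams.kind
7 | green
After SELECT (1 rows):
teams.id | teams.kind
7 | green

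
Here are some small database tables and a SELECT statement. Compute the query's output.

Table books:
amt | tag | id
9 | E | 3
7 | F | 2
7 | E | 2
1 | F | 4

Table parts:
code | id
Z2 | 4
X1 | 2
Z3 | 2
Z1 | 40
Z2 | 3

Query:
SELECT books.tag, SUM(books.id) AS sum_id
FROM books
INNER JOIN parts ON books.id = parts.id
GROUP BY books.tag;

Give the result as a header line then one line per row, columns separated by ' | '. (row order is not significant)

After JOIN parts (6 rows):
books.amt | books.tag | books.id | parts.code | parts.id
9 | E | 3 | Z2 | 3
7 | F | 2 | X1 | 2
7 | F | 2 | Z3 | 2
7 | E | 2 | X1 | 2
7 | E | 2 | Z3 | 2
1 | F | 4 | Z2 | 4
After GROUP BY (2 rows):
books.tag | sum_id
E | 7
F | 8

== RESULT ==
books.tag | sum_id
E | 7
F | 8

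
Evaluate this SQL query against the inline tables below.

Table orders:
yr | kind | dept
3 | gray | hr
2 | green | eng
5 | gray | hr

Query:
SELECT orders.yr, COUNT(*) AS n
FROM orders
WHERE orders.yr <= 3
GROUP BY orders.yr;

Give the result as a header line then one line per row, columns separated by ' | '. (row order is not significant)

== RESULT ==
orders.yr | n
3 | 1
2 | 1

Derivation:
After WHERE (2 rows):
orders.yr | orders.kind | orders.dept
3 | gray | hr
2 | green | eng
After GROUP BY (2 rows):
orders.yr | n
3 | 1
2 | 1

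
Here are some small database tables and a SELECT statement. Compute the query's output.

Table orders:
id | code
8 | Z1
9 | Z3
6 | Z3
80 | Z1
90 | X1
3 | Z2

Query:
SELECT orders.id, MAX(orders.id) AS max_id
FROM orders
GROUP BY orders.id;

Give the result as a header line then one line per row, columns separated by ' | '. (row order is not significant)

After GROUP BY (6 rows):
orders.id | max_id
8 | 8
9 | 9
6 | 6
80 | 80
90 | 90
3 | 3

== RESULT ==
orders.id | max_id
8 | 8
9 | 9
6 | 6
80 | 80
90 | 90
3 | 3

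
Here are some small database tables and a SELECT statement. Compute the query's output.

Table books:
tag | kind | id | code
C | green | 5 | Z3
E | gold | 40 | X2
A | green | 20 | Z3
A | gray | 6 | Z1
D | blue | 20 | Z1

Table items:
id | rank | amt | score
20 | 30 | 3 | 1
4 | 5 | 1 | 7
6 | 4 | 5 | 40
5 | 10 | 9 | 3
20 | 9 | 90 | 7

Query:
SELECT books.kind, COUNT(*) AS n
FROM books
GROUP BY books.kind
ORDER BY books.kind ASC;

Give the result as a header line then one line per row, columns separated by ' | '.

After GROUP BY (4 rows):
books.kind | n
green | 2
gold | 1
gray | 1
blue | 1
After ORDER BY (4 rows):
books.kind | n
blue | 1
gold | 1
gray | 1
green | 2

== RESULT ==
books.kind | n
blue | 1
gold | 1
gray | 1
green | 2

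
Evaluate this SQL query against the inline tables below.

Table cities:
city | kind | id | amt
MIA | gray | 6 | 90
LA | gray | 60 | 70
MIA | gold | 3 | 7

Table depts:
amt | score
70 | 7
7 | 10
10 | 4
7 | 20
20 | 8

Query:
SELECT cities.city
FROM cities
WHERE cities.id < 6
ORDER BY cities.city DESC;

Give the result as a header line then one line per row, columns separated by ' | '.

== RESULT ==
cities.city
MIA

Derivation:
After WHERE (1 rows):
cities.city | cities.kind | cities.id | cities.amt
MIA | gold | 3 | 7
After SELECT (1 rows):
cities.city
MIA
After ORDER BY (1 rows):
cities.city
MIA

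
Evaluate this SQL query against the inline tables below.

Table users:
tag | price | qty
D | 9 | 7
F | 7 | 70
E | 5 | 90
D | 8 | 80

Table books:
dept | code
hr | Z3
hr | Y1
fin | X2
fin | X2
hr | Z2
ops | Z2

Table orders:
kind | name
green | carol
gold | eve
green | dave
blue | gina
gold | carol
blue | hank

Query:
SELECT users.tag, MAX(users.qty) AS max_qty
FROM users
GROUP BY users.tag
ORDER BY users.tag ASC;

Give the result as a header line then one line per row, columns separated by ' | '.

After GROUP BY (3 rows):
users.tag | max_qty
D | 80
F | 70
E | 90
After ORDER BY (3 rows):
users.tag | max_qty
D | 80
E | 90
F | 70

== RESULT ==
users.tag | max_qty
D | 80
E | 90
F | 70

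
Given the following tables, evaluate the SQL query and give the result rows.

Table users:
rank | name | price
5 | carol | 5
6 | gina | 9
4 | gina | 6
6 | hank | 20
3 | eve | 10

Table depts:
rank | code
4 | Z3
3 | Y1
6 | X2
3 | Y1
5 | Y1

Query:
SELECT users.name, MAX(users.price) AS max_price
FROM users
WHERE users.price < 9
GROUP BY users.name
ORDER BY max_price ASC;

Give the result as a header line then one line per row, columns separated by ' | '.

After WHERE (2 rows):
users.rank | users.name | users.price
5 | carol | 5
4 | gina | 6
After GROUP BY (2 rows):
users.name | max_price
carol | 5
gina | 6
After ORDER BY (2 rows):
users.name | max_price
carol | 5
gina | 6

== RESULT ==
users.name | max_price
carol | 5
gina | 6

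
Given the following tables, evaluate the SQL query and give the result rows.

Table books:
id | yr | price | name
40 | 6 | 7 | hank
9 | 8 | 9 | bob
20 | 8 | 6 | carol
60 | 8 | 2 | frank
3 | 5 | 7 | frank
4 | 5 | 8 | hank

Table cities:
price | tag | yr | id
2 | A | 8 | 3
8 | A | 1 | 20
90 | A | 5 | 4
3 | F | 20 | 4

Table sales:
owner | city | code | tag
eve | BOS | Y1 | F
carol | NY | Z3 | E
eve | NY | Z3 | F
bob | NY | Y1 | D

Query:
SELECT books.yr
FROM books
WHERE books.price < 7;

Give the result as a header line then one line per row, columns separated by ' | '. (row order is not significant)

After WHERE (2 rows):
books.id | books.yr | books.price | books.name
20 | 8 | 6 | carol
60 | 8 | 2 | frank
After SELECT (2 rows):
books.yr
8
8

== RESULT ==
books.yr
8
8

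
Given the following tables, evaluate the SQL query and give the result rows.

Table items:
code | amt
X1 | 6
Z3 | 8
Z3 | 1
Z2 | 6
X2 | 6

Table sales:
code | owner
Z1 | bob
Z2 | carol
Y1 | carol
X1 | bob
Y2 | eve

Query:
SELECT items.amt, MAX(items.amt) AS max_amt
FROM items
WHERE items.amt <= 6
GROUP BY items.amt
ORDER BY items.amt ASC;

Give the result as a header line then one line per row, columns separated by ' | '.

After WHERE (4 rows):
items.code | items.amt
X1 | 6
Z3 | 1
Z2 | 6
X2 | 6
After GROUP BY (2 rows):
items.amt | max_amt
6 | 6
1 | 1
After ORDER BY (2 rows):
items.amt | max_amt
1 | 1
6 | 6

== RESULT ==
items.amt | max_amt
1 | 1
6 | 6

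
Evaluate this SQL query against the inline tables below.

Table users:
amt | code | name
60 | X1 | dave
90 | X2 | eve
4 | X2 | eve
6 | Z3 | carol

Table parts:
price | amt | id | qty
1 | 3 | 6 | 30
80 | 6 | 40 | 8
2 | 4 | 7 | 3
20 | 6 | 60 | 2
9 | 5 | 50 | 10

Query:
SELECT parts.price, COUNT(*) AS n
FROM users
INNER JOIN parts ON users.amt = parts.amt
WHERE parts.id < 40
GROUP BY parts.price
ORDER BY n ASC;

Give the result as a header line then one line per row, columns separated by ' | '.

== RESULT ==
parts.price | n
2 | 1

Derivation:
After JOIN parts (3 rows):
users.amt | users.code | users.name | parts.price | parts.amt | parts.id | parts.qty
4 | X2 | eve | 2 | 4 | 7 | 3
6 | Z3 | carol | 80 | 6 | 40 | 8
6 | Z3 | carol | 20 | 6 | 60 | 2
After WHERE (1 rows):
users.amt | users.code | users.name | parts.price | parts.amt | parts.id | parts.qty
4 | X2 | eve | 2 | 4 | 7 | 3
After GROUP BY (1 rows):
parts.price | n
2 | 1
After ORDER BY (1 rows):
parts.price | n
2 | 1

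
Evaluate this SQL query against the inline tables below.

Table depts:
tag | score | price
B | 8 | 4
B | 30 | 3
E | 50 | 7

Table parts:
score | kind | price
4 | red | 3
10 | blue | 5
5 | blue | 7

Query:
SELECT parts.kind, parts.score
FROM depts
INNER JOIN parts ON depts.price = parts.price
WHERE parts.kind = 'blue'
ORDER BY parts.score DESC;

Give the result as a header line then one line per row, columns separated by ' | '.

== RESULT ==
parts.kind | parts.score
blue | 5

Derivation:
After JOIN parts (2 rows):
depts.tag | depts.score | depts.price | parts.score | parts.kind | parts.price
B | 30 | 3 | 4 | red | 3
E | 50 | 7 | 5 | blue | 7
After WHERE (1 rows):
depts.tag | depts.score | depts.price | parts.score | parts.kind | parts.price
E | 50 | 7 | 5 | blue | 7
After SELECT (1 rows):
parts.kind | parts.score
blue | 5
After ORDER BY (1 rows):
parts.kind | parts.score
blue | 5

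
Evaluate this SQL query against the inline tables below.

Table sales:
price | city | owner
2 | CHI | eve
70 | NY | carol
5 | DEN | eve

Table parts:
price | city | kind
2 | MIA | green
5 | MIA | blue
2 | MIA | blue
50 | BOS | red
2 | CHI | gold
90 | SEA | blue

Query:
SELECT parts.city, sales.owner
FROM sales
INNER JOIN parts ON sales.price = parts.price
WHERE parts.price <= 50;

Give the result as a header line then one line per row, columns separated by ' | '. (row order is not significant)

== RESULT ==
parts.city | sales.owner
MIA | eve
MIA | eve
CHI | eve
MIA | eve

Derivation:
After JOIN parts (4 rows):
sales.price | sales.city | sales.owner | parts.price | parts.city | parts.kind
2 | CHI | eve | 2 | MIA | green
2 | CHI | eve | 2 | MIA | blue
2 | CHI | eve | 2 | CHI | gold
5 | DEN | eve | 5 | MIA | blue
After WHERE (4 rows):
sales.price | sales.city | sales.owner | parts.price | parts.city | parts.kind
2 | CHI | eve | 2 | MIA | green
2 | CHI | eve | 2 | MIA | blue
2 | CHI | eve | 2 | CHI | gold
5 | DEN | eve | 5 | MIA | blue
After SELECT (4 rows):
parts.city | sales.owner
MIA | eve
MIA | eve
CHI | eve
MIA | eve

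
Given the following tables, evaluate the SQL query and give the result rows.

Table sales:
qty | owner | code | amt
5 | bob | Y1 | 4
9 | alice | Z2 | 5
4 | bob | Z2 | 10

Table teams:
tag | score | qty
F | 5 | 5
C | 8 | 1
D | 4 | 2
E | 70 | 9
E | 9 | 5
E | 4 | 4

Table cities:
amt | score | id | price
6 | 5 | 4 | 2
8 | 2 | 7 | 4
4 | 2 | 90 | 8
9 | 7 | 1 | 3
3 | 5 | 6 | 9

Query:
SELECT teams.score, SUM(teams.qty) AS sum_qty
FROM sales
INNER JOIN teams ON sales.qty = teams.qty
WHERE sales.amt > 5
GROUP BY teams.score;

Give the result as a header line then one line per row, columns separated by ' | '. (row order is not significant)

== RESULT ==
teams.score | sum_qty
4 | 4

Derivation:
After JOIN teams (4 rows):
sales.qty | sales.owner | sales.code | sales.amt | teams.tag | teams.score | teams.qty
5 | bob | Y1 | 4 | F | 5 | 5
5 | bob | Y1 | 4 | E | 9 | 5
9 | alice | Z2 | 5 | E | 70 | 9
4 | bob | Z2 | 10 | E | 4 | 4
After WHERE (1 rows):
sales.qty | sales.owner | sales.code | sales.amt | teams.tag | teams.score | teams.qty
4 | bob | Z2 | 10 | E | 4 | 4
After GROUP BY (1 rows):
teams.score | sum_qty
4 | 4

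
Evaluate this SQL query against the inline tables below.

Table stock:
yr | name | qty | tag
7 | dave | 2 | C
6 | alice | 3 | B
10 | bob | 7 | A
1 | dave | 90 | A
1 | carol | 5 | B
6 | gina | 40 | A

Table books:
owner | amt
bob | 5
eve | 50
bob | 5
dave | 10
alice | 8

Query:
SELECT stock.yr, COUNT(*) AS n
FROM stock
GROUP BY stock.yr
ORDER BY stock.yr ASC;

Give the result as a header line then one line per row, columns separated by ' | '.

== RESULT ==
stock.yr | n
1 | 2
6 | 2
7 | 1
10 | 1

Derivation:
After GROUP BY (4 rows):
stock.yr | n
7 | 1
6 | 2
10 | 1
1 | 2
After ORDER BY (4 rows):
stock.yr | n
1 | 2
6 | 2
7 | 1
10 | 1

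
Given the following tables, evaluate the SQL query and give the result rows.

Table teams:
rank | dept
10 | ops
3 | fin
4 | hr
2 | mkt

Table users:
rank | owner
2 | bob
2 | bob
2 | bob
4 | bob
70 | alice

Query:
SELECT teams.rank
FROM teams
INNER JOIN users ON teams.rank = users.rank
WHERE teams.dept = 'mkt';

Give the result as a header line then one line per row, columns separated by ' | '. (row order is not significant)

After JOIN users (4 rows):
teams.rank | teams.dept | users.rank | users.owner
4 | hr | 4 | bob
2 | mkt | 2 | bob
2 | mkt | 2 | bob
2 | mkt | 2 | bob
After WHERE (3 rows):
teams.rank | teams.dept | users.rank | users.owner
2 | mkt | 2 | bob
2 | mkt | 2 | bob
2 | mkt | 2 | bob
After SELECT (3 rows):
teams.rank
2
2
2

== RESULT ==
teams.rank
2
2
2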